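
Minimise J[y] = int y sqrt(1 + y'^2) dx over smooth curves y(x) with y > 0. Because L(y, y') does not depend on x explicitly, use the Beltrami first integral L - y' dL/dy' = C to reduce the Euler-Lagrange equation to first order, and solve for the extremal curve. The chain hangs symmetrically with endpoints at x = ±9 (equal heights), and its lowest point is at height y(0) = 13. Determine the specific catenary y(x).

The Lagrangian L(y, y') = y sqrt(1 + y'^2) has no explicit x dependence, so the Beltrami identity applies:
    L − y' ∂L/∂y' = C.
Compute ∂L/∂y' = y · y' / sqrt(1 + y'^2). Then
    L − y' ∂L/∂y'
    = y sqrt(1 + y'^2) − y · y'^2 / sqrt(1 + y'^2)
    = y (1 + y'^2 − y'^2) / sqrt(1 + y'^2)
    = y / sqrt(1 + y'^2) = C.
Squaring gives y^2 = C^2 (1 + y'^2), i.e.
    y'^2 = y^2 / C^2 − 1.
Separating variables,
    dy / sqrt(y^2 − C^2) = dx / C,
and integrating gives arccosh(y / C) = (x − a)/C, so
    y(x) = C cosh((x − a)/C),
the catenary. The constants C and a are fixed by the two endpoint conditions (and, for the hanging-chain problem, the length constraint selects C).
Now fit the given data. The endpoints x = ±9 are symmetric at equal height, so the catenary is even about its minimum: a = 0 and y(x) = C cosh(x/C). The lowest point is y(0) = C cosh(0) = C, and we are told y(0) = 13, so C = 13. Therefore
    y(x) = 13 cosh(x/13),
and at the endpoints
    y(±9) = 13 cosh(9/13).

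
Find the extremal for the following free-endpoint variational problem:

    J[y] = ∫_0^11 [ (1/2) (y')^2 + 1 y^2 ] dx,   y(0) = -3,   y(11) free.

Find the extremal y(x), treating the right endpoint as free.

The Lagrangian L = (1/2) (y')^2 + 1 y^2 gives
    ∂L/∂y = 2 y,   ∂L/∂y' = y'.
Euler-Lagrange: y'' − 2 y = 0.
With k = sqrt(2), the general solution is
    y(x) = A cosh(sqrt(2) x) + B sinh(sqrt(2) x).
Fixed left endpoint y(0) = -3 ⇒ A = -3.
The right endpoint x = 11 is free, so the natural (transversality) condition is ∂L/∂y' |_{x=11} = 0, i.e. y'(11) = 0.
Compute y'(x) = A k sinh(k x) + B k cosh(k x), so
    y'(11) = A k sinh(k·11) + B k cosh(k·11) = 0
    ⇒ B = −A tanh(k·11) = 3 tanh(sqrt(2)·11).
Therefore the extremal is
    y(x) = −3 cosh(sqrt(2) x) + 3 tanh(sqrt(2)·11) sinh(sqrt(2) x).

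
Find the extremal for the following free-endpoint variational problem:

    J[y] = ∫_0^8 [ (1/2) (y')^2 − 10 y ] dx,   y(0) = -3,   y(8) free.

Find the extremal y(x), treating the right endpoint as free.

The Lagrangian L = (1/2) (y')^2 − 10 y gives
    ∂L/∂y = −10,   ∂L/∂y' = y'.
Euler-Lagrange: d/dx(y') − (−10) = 0, i.e. y'' + 10 = 0, so
    y(x) = −(10/2) x^2 + C1 x + C2.
Fixed left endpoint y(0) = -3 ⇒ C2 = -3.
The right endpoint x = 8 is free, so the natural (transversality) condition is ∂L/∂y' |_{x=8} = 0, i.e. y'(8) = 0.
Compute y'(x) = −10 x + C1, so y'(8) = −80 + C1 = 0 ⇒ C1 = 80.
Therefore the extremal is
    y(x) = −5 x^2 + 80 x − 3.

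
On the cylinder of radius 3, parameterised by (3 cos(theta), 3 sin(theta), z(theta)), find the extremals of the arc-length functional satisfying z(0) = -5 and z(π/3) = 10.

Parameterise the cylinder of radius R = 3 as
    r(θ) = (3 cos θ, 3 sin θ, z(θ)).
The arc-length element is
    ds = sqrt(9 + (dz/dθ)^2) dθ,
so the Lagrangian is L = sqrt(9 + z'^2).
L depends on z' only, not on z or θ, so ∂L/∂z = 0 and
    ∂L/∂z' = z' / sqrt(9 + z'^2).
The Euler-Lagrange equation gives
    d/dθ( z' / sqrt(9 + z'^2) ) = 0,
so z' is constant. Integrating once:
    z(θ) = a θ + b,
a helix on the cylinder (a straight line when the cylinder is unrolled). The constants a, b are determined by the endpoint conditions.
With endpoint conditions z(0) = -5 and z(π/3) = 10: from z(0) = b we get b = -5, and a·π/3 + -5 = 10 gives a = 45/π, so
    z(θ) = (45/π) θ − 5.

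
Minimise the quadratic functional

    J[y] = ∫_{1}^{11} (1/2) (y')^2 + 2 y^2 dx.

The Lagrangian is L = (1/2) (y')^2 + 2 y^2.
Compute ∂L/∂y = 4y, ∂L/∂y' = y'.
The Euler-Lagrange equation d/dx(∂L/∂y') − ∂L/∂y = 0 reduces to
    y'' − 4 y = 0.
Its general solution is
    y(x) = A e^(2x) + B e^(−2x),
with A, B fixed by the endpoint conditions.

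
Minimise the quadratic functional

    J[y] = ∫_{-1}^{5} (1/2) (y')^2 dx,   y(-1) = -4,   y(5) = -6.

The Lagrangian is L = (1/2) (y')^2.
Compute ∂L/∂y = 0, ∂L/∂y' = y'.
The Euler-Lagrange equation d/dx(∂L/∂y') − ∂L/∂y = 0 reduces to
    y'' = 0.
Its general solution is
    y(x) = A x + B,
with A, B fixed by the endpoint conditions.
Applying the endpoint conditions y(-1) = -4 and y(5) = -6: solve A·-1 + B = -4 and A·5 + B = -6. Subtracting gives A(5 − -1) = -6 − -4, so A = -1/3, and B = -4 − A·-1 = -13/3. Therefore
    y(x) = (-1/3) x - 13/3.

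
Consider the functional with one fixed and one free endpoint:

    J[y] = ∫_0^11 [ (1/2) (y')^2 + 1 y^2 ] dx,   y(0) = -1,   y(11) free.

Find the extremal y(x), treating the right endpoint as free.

The Lagrangian L = (1/2) (y')^2 + 1 y^2 gives
    ∂L/∂y = 2 y,   ∂L/∂y' = y'.
Euler-Lagrange: y'' − 2 y = 0.
With k = sqrt(2), the general solution is
    y(x) = A cosh(sqrt(2) x) + B sinh(sqrt(2) x).
Fixed left endpoint y(0) = -1 ⇒ A = -1.
The right endpoint x = 11 is free, so the natural (transversality) condition is ∂L/∂y' |_{x=11} = 0, i.e. y'(11) = 0.
Compute y'(x) = A k sinh(k x) + B k cosh(k x), so
    y'(11) = A k sinh(k·11) + B k cosh(k·11) = 0
    ⇒ B = −A tanh(k·11) = tanh(sqrt(2)·11).
Therefore the extremal is
    y(x) = −cosh(sqrt(2) x) + tanh(sqrt(2)·11) sinh(sqrt(2) x).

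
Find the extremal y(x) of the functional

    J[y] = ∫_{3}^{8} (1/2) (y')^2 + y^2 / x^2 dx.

The Lagrangian is L = (1/2) (y')^2 + y^2 / x^2.
Compute ∂L/∂y = 2y/x^2, ∂L/∂y' = y'.
The Euler-Lagrange equation d/dx(∂L/∂y') − ∂L/∂y = 0 reduces to
    y'' − 2/x^2 · y = 0  (x > 0).
Its general solution is
    y(x) = A x^2 + B / x,
with A, B fixed by the endpoint conditions.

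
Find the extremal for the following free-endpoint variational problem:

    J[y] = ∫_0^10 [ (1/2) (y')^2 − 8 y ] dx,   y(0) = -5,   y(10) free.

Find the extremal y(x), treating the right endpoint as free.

The Lagrangian L = (1/2) (y')^2 − 8 y gives
    ∂L/∂y = −8,   ∂L/∂y' = y'.
Euler-Lagrange: d/dx(y') − (−8) = 0, i.e. y'' + 8 = 0, so
    y(x) = −(8/2) x^2 + C1 x + C2.
Fixed left endpoint y(0) = -5 ⇒ C2 = -5.
The right endpoint x = 10 is free, so the natural (transversality) condition is ∂L/∂y' |_{x=10} = 0, i.e. y'(10) = 0.
Compute y'(x) = −8 x + C1, so y'(10) = −80 + C1 = 0 ⇒ C1 = 80.
Therefore the extremal is
    y(x) = −4 x^2 + 80 x − 5.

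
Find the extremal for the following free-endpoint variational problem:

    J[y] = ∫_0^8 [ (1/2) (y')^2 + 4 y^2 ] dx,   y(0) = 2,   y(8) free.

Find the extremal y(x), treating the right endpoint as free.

The Lagrangian L = (1/2) (y')^2 + 4 y^2 gives
    ∂L/∂y = 8 y,   ∂L/∂y' = y'.
Euler-Lagrange: y'' − 8 y = 0.
With k = sqrt(8), the general solution is
    y(x) = A cosh(sqrt(8) x) + B sinh(sqrt(8) x).
Fixed left endpoint y(0) = 2 ⇒ A = 2.
The right endpoint x = 8 is free, so the natural (transversality) condition is ∂L/∂y' |_{x=8} = 0, i.e. y'(8) = 0.
Compute y'(x) = A k sinh(k x) + B k cosh(k x), so
    y'(8) = A k sinh(k·8) + B k cosh(k·8) = 0
    ⇒ B = −A tanh(k·8) = − 2 tanh(sqrt(8)·8).
Therefore the extremal is
    y(x) = 2 cosh(sqrt(8) x) − 2 tanh(sqrt(8)·8) sinh(sqrt(8) x).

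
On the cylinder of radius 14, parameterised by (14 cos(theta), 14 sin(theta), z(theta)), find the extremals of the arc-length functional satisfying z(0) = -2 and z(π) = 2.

Parameterise the cylinder of radius R = 14 as
    r(θ) = (14 cos θ, 14 sin θ, z(θ)).
The arc-length element is
    ds = sqrt(196 + (dz/dθ)^2) dθ,
so the Lagrangian is L = sqrt(196 + z'^2).
L depends on z' only, not on z or θ, so ∂L/∂z = 0 and
    ∂L/∂z' = z' / sqrt(196 + z'^2).
The Euler-Lagrange equation gives
    d/dθ( z' / sqrt(196 + z'^2) ) = 0,
so z' is constant. Integrating once:
    z(θ) = a θ + b,
a helix on the cylinder (a straight line when the cylinder is unrolled). The constants a, b are determined by the endpoint conditions.
With endpoint conditions z(0) = -2 and z(π) = 2: from z(0) = b we get b = -2, and a·π + -2 = 2 gives a = 4/π, so
    z(θ) = (4/π) θ − 2.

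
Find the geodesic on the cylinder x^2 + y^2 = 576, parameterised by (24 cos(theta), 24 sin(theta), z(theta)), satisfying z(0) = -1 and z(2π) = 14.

Parameterise the cylinder of radius R = 24 as
    r(θ) = (24 cos θ, 24 sin θ, z(θ)).
The arc-length element is
    ds = sqrt(576 + (dz/dθ)^2) dθ,
so the Lagrangian is L = sqrt(576 + z'^2).
L depends on z' only, not on z or θ, so ∂L/∂z = 0 and
    ∂L/∂z' = z' / sqrt(576 + z'^2).
The Euler-Lagrange equation gives
    d/dθ( z' / sqrt(576 + z'^2) ) = 0,
so z' is constant. Integrating once:
    z(θ) = a θ + b,
a helix on the cylinder (a straight line when the cylinder is unrolled). The constants a, b are determined by the endpoint conditions.
With endpoint conditions z(0) = -1 and z(2π) = 14: from z(0) = b we get b = -1, and a·2π + -1 = 14 gives a = 15/(2π), so
    z(θ) = (15/(2π)) θ − 1.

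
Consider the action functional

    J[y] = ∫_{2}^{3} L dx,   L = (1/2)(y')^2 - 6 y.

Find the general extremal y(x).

The Lagrangian is L = (1/2)(y')^2 - 6 y.
∂L/∂y = -6.
∂L/∂y' = y'.
The Euler-Lagrange equation d/dx(∂L/∂y') − ∂L/∂y = 0 becomes:
    y'' + 6 = 0
General solution: y(x) = -3 x^2 + A x + B, where A and B are arbitrary constants fixed by the endpoint conditions.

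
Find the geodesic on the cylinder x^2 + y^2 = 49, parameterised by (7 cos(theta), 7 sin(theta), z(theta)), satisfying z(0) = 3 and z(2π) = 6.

Parameterise the cylinder of radius R = 7 as
    r(θ) = (7 cos θ, 7 sin θ, z(θ)).
The arc-length element is
    ds = sqrt(49 + (dz/dθ)^2) dθ,
so the Lagrangian is L = sqrt(49 + z'^2).
L depends on z' only, not on z or θ, so ∂L/∂z = 0 and
    ∂L/∂z' = z' / sqrt(49 + z'^2).
The Euler-Lagrange equation gives
    d/dθ( z' / sqrt(49 + z'^2) ) = 0,
so z' is constant. Integrating once:
    z(θ) = a θ + b,
a helix on the cylinder (a straight line when the cylinder is unrolled). The constants a, b are determined by the endpoint conditions.
With endpoint conditions z(0) = 3 and z(2π) = 6: from z(0) = b we get b = 3, and a·2π + 3 = 6 gives a = 3/(2π), so
    z(θ) = (3/(2π)) θ + 3.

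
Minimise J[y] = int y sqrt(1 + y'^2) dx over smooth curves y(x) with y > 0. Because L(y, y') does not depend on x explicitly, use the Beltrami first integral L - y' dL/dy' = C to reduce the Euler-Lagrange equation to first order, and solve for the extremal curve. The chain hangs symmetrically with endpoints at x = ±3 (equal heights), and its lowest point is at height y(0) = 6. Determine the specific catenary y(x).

The Lagrangian L(y, y') = y sqrt(1 + y'^2) has no explicit x dependence, so the Beltrami identity applies:
    L − y' ∂L/∂y' = C.
Compute ∂L/∂y' = y · y' / sqrt(1 + y'^2). Then
    L − y' ∂L/∂y'
    = y sqrt(1 + y'^2) − y · y'^2 / sqrt(1 + y'^2)
    = y (1 + y'^2 − y'^2) / sqrt(1 + y'^2)
    = y / sqrt(1 + y'^2) = C.
Squaring gives y^2 = C^2 (1 + y'^2), i.e.
    y'^2 = y^2 / C^2 − 1.
Separating variables,
    dy / sqrt(y^2 − C^2) = dx / C,
and integrating gives arccosh(y / C) = (x − a)/C, so
    y(x) = C cosh((x − a)/C),
the catenary. The constants C and a are fixed by the two endpoint conditions (and, for the hanging-chain problem, the length constraint selects C).
Now fit the given data. The endpoints x = ±3 are symmetric at equal height, so the catenary is even about its minimum: a = 0 and y(x) = C cosh(x/C). The lowest point is y(0) = C cosh(0) = C, and we are told y(0) = 6, so C = 6. Therefore
    y(x) = 6 cosh(x/6),
and at the endpoints
    y(±3) = 6 cosh(3/6).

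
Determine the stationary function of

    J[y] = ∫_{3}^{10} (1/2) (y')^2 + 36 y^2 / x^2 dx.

The Lagrangian is L = (1/2) (y')^2 + 36 y^2 / x^2.
Compute ∂L/∂y = 72y/x^2, ∂L/∂y' = y'.
The Euler-Lagrange equation d/dx(∂L/∂y') − ∂L/∂y = 0 reduces to
    y'' − 72/x^2 · y = 0  (x > 0).
Its general solution is
    y(x) = A x^9 + B x^(-8),
with A, B fixed by the endpoint conditions.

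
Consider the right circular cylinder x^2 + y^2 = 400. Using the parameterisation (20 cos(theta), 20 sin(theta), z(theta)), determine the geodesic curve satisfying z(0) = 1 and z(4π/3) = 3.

Parameterise the cylinder of radius R = 20 as
    r(θ) = (20 cos θ, 20 sin θ, z(θ)).
The arc-length element is
    ds = sqrt(400 + (dz/dθ)^2) dθ,
so the Lagrangian is L = sqrt(400 + z'^2).
L depends on z' only, not on z or θ, so ∂L/∂z = 0 and
    ∂L/∂z' = z' / sqrt(400 + z'^2).
The Euler-Lagrange equation gives
    d/dθ( z' / sqrt(400 + z'^2) ) = 0,
so z' is constant. Integrating once:
    z(θ) = a θ + b,
a helix on the cylinder (a straight line when the cylinder is unrolled). The constants a, b are determined by the endpoint conditions.
With endpoint conditions z(0) = 1 and z(4π/3) = 3: from z(0) = b we get b = 1, and a·4π/3 + 1 = 3 gives a = 3/(2π), so
    z(θ) = (3/(2π)) θ + 1.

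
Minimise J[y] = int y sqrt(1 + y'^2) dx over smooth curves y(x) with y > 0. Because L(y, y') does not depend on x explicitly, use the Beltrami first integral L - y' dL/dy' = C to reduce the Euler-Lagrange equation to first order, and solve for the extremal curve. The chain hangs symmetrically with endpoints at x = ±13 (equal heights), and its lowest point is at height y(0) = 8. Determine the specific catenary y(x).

The Lagrangian L(y, y') = y sqrt(1 + y'^2) has no explicit x dependence, so the Beltrami identity applies:
    L − y' ∂L/∂y' = C.
Compute ∂L/∂y' = y · y' / sqrt(1 + y'^2). Then
    L − y' ∂L/∂y'
    = y sqrt(1 + y'^2) − y · y'^2 / sqrt(1 + y'^2)
    = y (1 + y'^2 − y'^2) / sqrt(1 + y'^2)
    = y / sqrt(1 + y'^2) = C.
Squaring gives y^2 = C^2 (1 + y'^2), i.e.
    y'^2 = y^2 / C^2 − 1.
Separating variables,
    dy / sqrt(y^2 − C^2) = dx / C,
and integrating gives arccosh(y / C) = (x − a)/C, so
    y(x) = C cosh((x − a)/C),
the catenary. The constants C and a are fixed by the two endpoint conditions (and, for the hanging-chain problem, the length constraint selects C).
Now fit the given data. The endpoints x = ±13 are symmetric at equal height, so the catenary is even about its minimum: a = 0 and y(x) = C cosh(x/C). The lowest point is y(0) = C cosh(0) = C, and we are told y(0) = 8, so C = 8. Therefore
    y(x) = 8 cosh(x/8),
and at the endpoints
    y(±13) = 8 cosh(13/8).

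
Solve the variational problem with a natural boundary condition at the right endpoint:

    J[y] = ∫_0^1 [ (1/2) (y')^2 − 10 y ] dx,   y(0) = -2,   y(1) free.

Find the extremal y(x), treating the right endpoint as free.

The Lagrangian L = (1/2) (y')^2 − 10 y gives
    ∂L/∂y = −10,   ∂L/∂y' = y'.
Euler-Lagrange: d/dx(y') − (−10) = 0, i.e. y'' + 10 = 0, so
    y(x) = −(10/2) x^2 + C1 x + C2.
Fixed left endpoint y(0) = -2 ⇒ C2 = -2.
The right endpoint x = 1 is free, so the natural (transversality) condition is ∂L/∂y' |_{x=1} = 0, i.e. y'(1) = 0.
Compute y'(x) = −10 x + C1, so y'(1) = −10 + C1 = 0 ⇒ C1 = 10.
Therefore the extremal is
    y(x) = −5 x^2 + 10 x − 2.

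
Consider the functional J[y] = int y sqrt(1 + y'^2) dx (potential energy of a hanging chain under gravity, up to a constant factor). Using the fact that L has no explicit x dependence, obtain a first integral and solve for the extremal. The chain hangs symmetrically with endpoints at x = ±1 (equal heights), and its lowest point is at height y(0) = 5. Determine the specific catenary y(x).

The Lagrangian L(y, y') = y sqrt(1 + y'^2) has no explicit x dependence, so the Beltrami identity applies:
    L − y' ∂L/∂y' = C.
Compute ∂L/∂y' = y · y' / sqrt(1 + y'^2). Then
    L − y' ∂L/∂y'
    = y sqrt(1 + y'^2) − y · y'^2 / sqrt(1 + y'^2)
    = y (1 + y'^2 − y'^2) / sqrt(1 + y'^2)
    = y / sqrt(1 + y'^2) = C.
Squaring gives y^2 = C^2 (1 + y'^2), i.e.
    y'^2 = y^2 / C^2 − 1.
Separating variables,
    dy / sqrt(y^2 − C^2) = dx / C,
and integrating gives arccosh(y / C) = (x − a)/C, so
    y(x) = C cosh((x − a)/C),
the catenary. The constants C and a are fixed by the two endpoint conditions (and, for the hanging-chain problem, the length constraint selects C).
Now fit the given data. The endpoints x = ±1 are symmetric at equal height, so the catenary is even about its minimum: a = 0 and y(x) = C cosh(x/C). The lowest point is y(0) = C cosh(0) = C, and we are told y(0) = 5, so C = 5. Therefore
    y(x) = 5 cosh(x/5),
and at the endpoints
    y(±1) = 5 cosh(1/5).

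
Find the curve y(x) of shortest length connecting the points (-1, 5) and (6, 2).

Arc-length functional: J[y] = ∫ sqrt(1 + (y')^2) dx.
Lagrangian L = sqrt(1 + (y')^2) has no explicit y dependence, so ∂L/∂y = 0 and the Euler-Lagrange equation gives
    d/dx( y' / sqrt(1 + (y')^2) ) = 0  ⇒  y' / sqrt(1 + (y')^2) = const.
Hence y' is constant, so y(x) is affine.
Fitting the endpoints (-1, 5) and (6, 2):
    slope m = (2 − 5) / (6 − (-1)) = -3/7,
    intercept c = 5 − m·(-1) = 32/7.
Extremal: y(x) = (-3/7) x + 32/7.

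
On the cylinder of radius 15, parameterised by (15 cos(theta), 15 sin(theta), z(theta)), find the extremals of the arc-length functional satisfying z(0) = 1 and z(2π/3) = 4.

Parameterise the cylinder of radius R = 15 as
    r(θ) = (15 cos θ, 15 sin θ, z(θ)).
The arc-length element is
    ds = sqrt(225 + (dz/dθ)^2) dθ,
so the Lagrangian is L = sqrt(225 + z'^2).
L depends on z' only, not on z or θ, so ∂L/∂z = 0 and
    ∂L/∂z' = z' / sqrt(225 + z'^2).
The Euler-Lagrange equation gives
    d/dθ( z' / sqrt(225 + z'^2) ) = 0,
so z' is constant. Integrating once:
    z(θ) = a θ + b,
a helix on the cylinder (a straight line when the cylinder is unrolled). The constants a, b are determined by the endpoint conditions.
With endpoint conditions z(0) = 1 and z(2π/3) = 4: from z(0) = b we get b = 1, and a·2π/3 + 1 = 4 gives a = 9/(2π), so
    z(θ) = (9/(2π)) θ + 1.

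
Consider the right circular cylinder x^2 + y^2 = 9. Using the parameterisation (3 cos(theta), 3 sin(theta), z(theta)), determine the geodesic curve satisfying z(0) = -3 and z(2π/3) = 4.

Parameterise the cylinder of radius R = 3 as
    r(θ) = (3 cos θ, 3 sin θ, z(θ)).
The arc-length element is
    ds = sqrt(9 + (dz/dθ)^2) dθ,
so the Lagrangian is L = sqrt(9 + z'^2).
L depends on z' only, not on z or θ, so ∂L/∂z = 0 and
    ∂L/∂z' = z' / sqrt(9 + z'^2).
The Euler-Lagrange equation gives
    d/dθ( z' / sqrt(9 + z'^2) ) = 0,
so z' is constant. Integrating once:
    z(θ) = a θ + b,
a helix on the cylinder (a straight line when the cylinder is unrolled). The constants a, b are determined by the endpoint conditions.
With endpoint conditions z(0) = -3 and z(2π/3) = 4: from z(0) = b we get b = -3, and a·2π/3 + -3 = 4 gives a = 21/(2π), so
    z(θ) = (21/(2π)) θ − 3.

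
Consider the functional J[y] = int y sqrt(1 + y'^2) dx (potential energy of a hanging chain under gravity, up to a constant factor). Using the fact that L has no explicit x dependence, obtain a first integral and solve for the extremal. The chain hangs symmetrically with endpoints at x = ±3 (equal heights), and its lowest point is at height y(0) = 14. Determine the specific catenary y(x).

The Lagrangian L(y, y') = y sqrt(1 + y'^2) has no explicit x dependence, so the Beltrami identity applies:
    L − y' ∂L/∂y' = C.
Compute ∂L/∂y' = y · y' / sqrt(1 + y'^2). Then
    L − y' ∂L/∂y'
    = y sqrt(1 + y'^2) − y · y'^2 / sqrt(1 + y'^2)
    = y (1 + y'^2 − y'^2) / sqrt(1 + y'^2)
    = y / sqrt(1 + y'^2) = C.
Squaring gives y^2 = C^2 (1 + y'^2), i.e.
    y'^2 = y^2 / C^2 − 1.
Separating variables,
    dy / sqrt(y^2 − C^2) = dx / C,
and integrating gives arccosh(y / C) = (x − a)/C, so
    y(x) = C cosh((x − a)/C),
the catenary. The constants C and a are fixed by the two endpoint conditions (and, for the hanging-chain problem, the length constraint selects C).
Now fit the given data. The endpoints x = ±3 are symmetric at equal height, so the catenary is even about its minimum: a = 0 and y(x) = C cosh(x/C). The lowest point is y(0) = C cosh(0) = C, and we are told y(0) = 14, so C = 14. Therefore
    y(x) = 14 cosh(x/14),
and at the endpoints
    y(±3) = 14 cosh(3/14).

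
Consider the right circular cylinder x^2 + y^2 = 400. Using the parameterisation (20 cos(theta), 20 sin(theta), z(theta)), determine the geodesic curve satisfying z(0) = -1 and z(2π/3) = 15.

Parameterise the cylinder of radius R = 20 as
    r(θ) = (20 cos θ, 20 sin θ, z(θ)).
The arc-length element is
    ds = sqrt(400 + (dz/dθ)^2) dθ,
so the Lagrangian is L = sqrt(400 + z'^2).
L depends on z' only, not on z or θ, so ∂L/∂z = 0 and
    ∂L/∂z' = z' / sqrt(400 + z'^2).
The Euler-Lagrange equation gives
    d/dθ( z' / sqrt(400 + z'^2) ) = 0,
so z' is constant. Integrating once:
    z(θ) = a θ + b,
a helix on the cylinder (a straight line when the cylinder is unrolled). The constants a, b are determined by the endpoint conditions.
With endpoint conditions z(0) = -1 and z(2π/3) = 15: from z(0) = b we get b = -1, and a·2π/3 + -1 = 15 gives a = 24/π, so
    z(θ) = (24/π) θ − 1.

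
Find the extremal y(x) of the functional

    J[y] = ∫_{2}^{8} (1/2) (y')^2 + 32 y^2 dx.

The Lagrangian is L = (1/2) (y')^2 + 32 y^2.
Compute ∂L/∂y = 64y, ∂L/∂y' = y'.
The Euler-Lagrange equation d/dx(∂L/∂y') − ∂L/∂y = 0 reduces to
    y'' − 64 y = 0.
Its general solution is
    y(x) = A e^(8x) + B e^(−8x),
with A, B fixed by the endpoint conditions.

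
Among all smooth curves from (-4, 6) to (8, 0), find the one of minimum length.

Arc-length functional: J[y] = ∫ sqrt(1 + (y')^2) dx.
Lagrangian L = sqrt(1 + (y')^2) has no explicit y dependence, so ∂L/∂y = 0 and the Euler-Lagrange equation gives
    d/dx( y' / sqrt(1 + (y')^2) ) = 0  ⇒  y' / sqrt(1 + (y')^2) = const.
Hence y' is constant, so y(x) is affine.
Fitting the endpoints (-4, 6) and (8, 0):
    slope m = (0 − 6) / (8 − (-4)) = -1/2,
    intercept c = 6 − m·(-4) = 4.
Extremal: y(x) = (-1/2) x + 4.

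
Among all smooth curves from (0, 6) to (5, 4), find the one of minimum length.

Arc-length functional: J[y] = ∫ sqrt(1 + (y')^2) dx.
Lagrangian L = sqrt(1 + (y')^2) has no explicit y dependence, so ∂L/∂y = 0 and the Euler-Lagrange equation gives
    d/dx( y' / sqrt(1 + (y')^2) ) = 0  ⇒  y' / sqrt(1 + (y')^2) = const.
Hence y' is constant, so y(x) is affine.
Fitting the endpoints (0, 6) and (5, 4):
    slope m = (4 − 6) / (5 − 0) = -2/5,
    intercept c = 6 − m·0 = 6.
Extremal: y(x) = (-2/5) x + 6.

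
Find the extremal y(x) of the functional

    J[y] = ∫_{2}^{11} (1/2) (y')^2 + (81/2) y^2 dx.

The Lagrangian is L = (1/2) (y')^2 + (81/2) y^2.
Compute ∂L/∂y = 81y, ∂L/∂y' = y'.
The Euler-Lagrange equation d/dx(∂L/∂y') − ∂L/∂y = 0 reduces to
    y'' − 81 y = 0.
Its general solution is
    y(x) = A e^(9x) + B e^(−9x),
with A, B fixed by the endpoint conditions.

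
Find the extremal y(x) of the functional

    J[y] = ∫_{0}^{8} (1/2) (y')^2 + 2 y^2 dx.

The Lagrangian is L = (1/2) (y')^2 + 2 y^2.
Compute ∂L/∂y = 4y, ∂L/∂y' = y'.
The Euler-Lagrange equation d/dx(∂L/∂y') − ∂L/∂y = 0 reduces to
    y'' − 4 y = 0.
Its general solution is
    y(x) = A e^(2x) + B e^(−2x),
with A, B fixed by the endpoint conditions.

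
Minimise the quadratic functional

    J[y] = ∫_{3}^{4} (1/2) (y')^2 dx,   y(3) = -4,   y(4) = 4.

The Lagrangian is L = (1/2) (y')^2.
Compute ∂L/∂y = 0, ∂L/∂y' = y'.
The Euler-Lagrange equation d/dx(∂L/∂y') − ∂L/∂y = 0 reduces to
    y'' = 0.
Its general solution is
    y(x) = A x + B,
with A, B fixed by the endpoint conditions.
Applying the endpoint conditions y(3) = -4 and y(4) = 4: solve A·3 + B = -4 and A·4 + B = 4. Subtracting gives A(4 − 3) = 4 − -4, so A = 8, and B = -4 − A·3 = -28. Therefore
    y(x) = 8 x - 28.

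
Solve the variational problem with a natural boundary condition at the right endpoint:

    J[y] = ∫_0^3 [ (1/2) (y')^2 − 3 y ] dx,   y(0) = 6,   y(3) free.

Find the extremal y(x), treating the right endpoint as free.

The Lagrangian L = (1/2) (y')^2 − 3 y gives
    ∂L/∂y = −3,   ∂L/∂y' = y'.
Euler-Lagrange: d/dx(y') − (−3) = 0, i.e. y'' + 3 = 0, so
    y(x) = −(3/2) x^2 + C1 x + C2.
Fixed left endpoint y(0) = 6 ⇒ C2 = 6.
The right endpoint x = 3 is free, so the natural (transversality) condition is ∂L/∂y' |_{x=3} = 0, i.e. y'(3) = 0.
Compute y'(x) = −3 x + C1, so y'(3) = −9 + C1 = 0 ⇒ C1 = 9.
Therefore the extremal is
    y(x) = −(3/2) x^2 + 9 x + 6.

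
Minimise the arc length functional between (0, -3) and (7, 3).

Arc-length functional: J[y] = ∫ sqrt(1 + (y')^2) dx.
Lagrangian L = sqrt(1 + (y')^2) has no explicit y dependence, so ∂L/∂y = 0 and the Euler-Lagrange equation gives
    d/dx( y' / sqrt(1 + (y')^2) ) = 0  ⇒  y' / sqrt(1 + (y')^2) = const.
Hence y' is constant, so y(x) is affine.
Fitting the endpoints (0, -3) and (7, 3):
    slope m = (3 − (-3)) / (7 − 0) = 6/7,
    intercept c = (-3) − m·0 = -3.
Extremal: y(x) = (6/7) x - 3.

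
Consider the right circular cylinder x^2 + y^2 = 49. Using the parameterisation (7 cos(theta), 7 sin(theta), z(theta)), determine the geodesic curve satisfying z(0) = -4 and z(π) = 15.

Parameterise the cylinder of radius R = 7 as
    r(θ) = (7 cos θ, 7 sin θ, z(θ)).
The arc-length element is
    ds = sqrt(49 + (dz/dθ)^2) dθ,
so the Lagrangian is L = sqrt(49 + z'^2).
L depends on z' only, not on z or θ, so ∂L/∂z = 0 and
    ∂L/∂z' = z' / sqrt(49 + z'^2).
The Euler-Lagrange equation gives
    d/dθ( z' / sqrt(49 + z'^2) ) = 0,
so z' is constant. Integrating once:
    z(θ) = a θ + b,
a helix on the cylinder (a straight line when the cylinder is unrolled). The constants a, b are determined by the endpoint conditions.
With endpoint conditions z(0) = -4 and z(π) = 15: from z(0) = b we get b = -4, and a·π + -4 = 15 gives a = 19/π, so
    z(θ) = (19/π) θ − 4.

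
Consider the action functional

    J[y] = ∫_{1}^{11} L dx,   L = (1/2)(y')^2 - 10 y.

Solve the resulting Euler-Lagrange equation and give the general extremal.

The Lagrangian is L = (1/2)(y')^2 - 10 y.
∂L/∂y = -10.
∂L/∂y' = y'.
The Euler-Lagrange equation d/dx(∂L/∂y') − ∂L/∂y = 0 becomes:
    y'' + 10 = 0
General solution: y(x) = -5 x^2 + A x + B, where A and B are arbitrary constants fixed by the endpoint conditions.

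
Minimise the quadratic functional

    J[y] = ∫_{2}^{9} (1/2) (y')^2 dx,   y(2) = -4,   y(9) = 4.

The Lagrangian is L = (1/2) (y')^2.
Compute ∂L/∂y = 0, ∂L/∂y' = y'.
The Euler-Lagrange equation d/dx(∂L/∂y') − ∂L/∂y = 0 reduces to
    y'' = 0.
Its general solution is
    y(x) = A x + B,
with A, B fixed by the endpoint conditions.
Applying the endpoint conditions y(2) = -4 and y(9) = 4: solve A·2 + B = -4 and A·9 + B = 4. Subtracting gives A(9 − 2) = 4 − -4, so A = 8/7, and B = -4 − A·2 = -44/7. Therefore
    y(x) = (8/7) x - 44/7.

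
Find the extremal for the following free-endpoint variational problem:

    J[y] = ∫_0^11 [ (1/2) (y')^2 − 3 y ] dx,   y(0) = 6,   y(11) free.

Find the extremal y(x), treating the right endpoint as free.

The Lagrangian L = (1/2) (y')^2 − 3 y gives
    ∂L/∂y = −3,   ∂L/∂y' = y'.
Euler-Lagrange: d/dx(y') − (−3) = 0, i.e. y'' + 3 = 0, so
    y(x) = −(3/2) x^2 + C1 x + C2.
Fixed left endpoint y(0) = 6 ⇒ C2 = 6.
The right endpoint x = 11 is free, so the natural (transversality) condition is ∂L/∂y' |_{x=11} = 0, i.e. y'(11) = 0.
Compute y'(x) = −3 x + C1, so y'(11) = −33 + C1 = 0 ⇒ C1 = 33.
Therefore the extremal is
    y(x) = −(3/2) x^2 + 33 x + 6.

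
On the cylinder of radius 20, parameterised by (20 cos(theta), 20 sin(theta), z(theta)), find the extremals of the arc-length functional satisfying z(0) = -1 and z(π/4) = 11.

Parameterise the cylinder of radius R = 20 as
    r(θ) = (20 cos θ, 20 sin θ, z(θ)).
The arc-length element is
    ds = sqrt(400 + (dz/dθ)^2) dθ,
so the Lagrangian is L = sqrt(400 + z'^2).
L depends on z' only, not on z or θ, so ∂L/∂z = 0 and
    ∂L/∂z' = z' / sqrt(400 + z'^2).
The Euler-Lagrange equation gives
    d/dθ( z' / sqrt(400 + z'^2) ) = 0,
so z' is constant. Integrating once:
    z(θ) = a θ + b,
a helix on the cylinder (a straight line when the cylinder is unrolled). The constants a, b are determined by the endpoint conditions.
With endpoint conditions z(0) = -1 and z(π/4) = 11: from z(0) = b we get b = -1, and a·π/4 + -1 = 11 gives a = 48/π, so
    z(θ) = (48/π) θ − 1.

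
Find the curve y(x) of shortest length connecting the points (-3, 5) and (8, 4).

Arc-length functional: J[y] = ∫ sqrt(1 + (y')^2) dx.
Lagrangian L = sqrt(1 + (y')^2) has no explicit y dependence, so ∂L/∂y = 0 and the Euler-Lagrange equation gives
    d/dx( y' / sqrt(1 + (y')^2) ) = 0  ⇒  y' / sqrt(1 + (y')^2) = const.
Hence y' is constant, so y(x) is affine.
Fitting the endpoints (-3, 5) and (8, 4):
    slope m = (4 − 5) / (8 − (-3)) = -1/11,
    intercept c = 5 − m·(-3) = 52/11.
Extremal: y(x) = (-1/11) x + 52/11.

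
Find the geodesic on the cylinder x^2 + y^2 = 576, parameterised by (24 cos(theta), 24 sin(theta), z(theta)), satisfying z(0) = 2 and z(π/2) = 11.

Parameterise the cylinder of radius R = 24 as
    r(θ) = (24 cos θ, 24 sin θ, z(θ)).
The arc-length element is
    ds = sqrt(576 + (dz/dθ)^2) dθ,
so the Lagrangian is L = sqrt(576 + z'^2).
L depends on z' only, not on z or θ, so ∂L/∂z = 0 and
    ∂L/∂z' = z' / sqrt(576 + z'^2).
The Euler-Lagrange equation gives
    d/dθ( z' / sqrt(576 + z'^2) ) = 0,
so z' is constant. Integrating once:
    z(θ) = a θ + b,
a helix on the cylinder (a straight line when the cylinder is unrolled). The constants a, b are determined by the endpoint conditions.
With endpoint conditions z(0) = 2 and z(π/2) = 11: from z(0) = b we get b = 2, and a·π/2 + 2 = 11 gives a = 18/π, so
    z(θ) = (18/π) θ + 2.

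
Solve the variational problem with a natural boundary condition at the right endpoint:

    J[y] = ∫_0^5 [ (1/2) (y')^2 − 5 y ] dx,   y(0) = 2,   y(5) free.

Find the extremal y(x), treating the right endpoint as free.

The Lagrangian L = (1/2) (y')^2 − 5 y gives
    ∂L/∂y = −5,   ∂L/∂y' = y'.
Euler-Lagrange: d/dx(y') − (−5) = 0, i.e. y'' + 5 = 0, so
    y(x) = −(5/2) x^2 + C1 x + C2.
Fixed left endpoint y(0) = 2 ⇒ C2 = 2.
The right endpoint x = 5 is free, so the natural (transversality) condition is ∂L/∂y' |_{x=5} = 0, i.e. y'(5) = 0.
Compute y'(x) = −5 x + C1, so y'(5) = −25 + C1 = 0 ⇒ C1 = 25.
Therefore the extremal is
    y(x) = −(5/2) x^2 + 25 x + 2.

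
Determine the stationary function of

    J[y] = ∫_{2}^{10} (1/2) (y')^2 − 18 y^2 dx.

The Lagrangian is L = (1/2) (y')^2 − 18 y^2.
Compute ∂L/∂y = -36y, ∂L/∂y' = y'.
The Euler-Lagrange equation d/dx(∂L/∂y') − ∂L/∂y = 0 reduces to
    y'' + 36 y = 0.
Its general solution is
    y(x) = A sin(6x) + B cos(6x),
with A, B fixed by the endpoint conditions.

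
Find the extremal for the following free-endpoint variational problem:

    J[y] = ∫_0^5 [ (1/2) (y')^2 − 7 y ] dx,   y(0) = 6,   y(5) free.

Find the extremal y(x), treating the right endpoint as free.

The Lagrangian L = (1/2) (y')^2 − 7 y gives
    ∂L/∂y = −7,   ∂L/∂y' = y'.
Euler-Lagrange: d/dx(y') − (−7) = 0, i.e. y'' + 7 = 0, so
    y(x) = −(7/2) x^2 + C1 x + C2.
Fixed left endpoint y(0) = 6 ⇒ C2 = 6.
The right endpoint x = 5 is free, so the natural (transversality) condition is ∂L/∂y' |_{x=5} = 0, i.e. y'(5) = 0.
Compute y'(x) = −7 x + C1, so y'(5) = −35 + C1 = 0 ⇒ C1 = 35.
Therefore the extremal is
    y(x) = −(7/2) x^2 + 35 x + 6.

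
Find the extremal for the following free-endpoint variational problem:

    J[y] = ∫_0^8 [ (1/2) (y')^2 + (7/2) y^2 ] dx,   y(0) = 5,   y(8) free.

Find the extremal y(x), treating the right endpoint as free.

The Lagrangian L = (1/2) (y')^2 + (7/2) y^2 gives
    ∂L/∂y = 7 y,   ∂L/∂y' = y'.
Euler-Lagrange: y'' − 7 y = 0.
With k = sqrt(7), the general solution is
    y(x) = A cosh(sqrt(7) x) + B sinh(sqrt(7) x).
Fixed left endpoint y(0) = 5 ⇒ A = 5.
The right endpoint x = 8 is free, so the natural (transversality) condition is ∂L/∂y' |_{x=8} = 0, i.e. y'(8) = 0.
Compute y'(x) = A k sinh(k x) + B k cosh(k x), so
    y'(8) = A k sinh(k·8) + B k cosh(k·8) = 0
    ⇒ B = −A tanh(k·8) = − 5 tanh(sqrt(7)·8).
Therefore the extremal is
    y(x) = 5 cosh(sqrt(7) x) − 5 tanh(sqrt(7)·8) sinh(sqrt(7) x).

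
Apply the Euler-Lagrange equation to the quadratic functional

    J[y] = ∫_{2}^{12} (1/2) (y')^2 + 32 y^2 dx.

The Lagrangian is L = (1/2) (y')^2 + 32 y^2.
Compute ∂L/∂y = 64y, ∂L/∂y' = y'.
The Euler-Lagrange equation d/dx(∂L/∂y') − ∂L/∂y = 0 reduces to
    y'' − 64 y = 0.
Its general solution is
    y(x) = A e^(8x) + B e^(−8x),
with A, B fixed by the endpoint conditions.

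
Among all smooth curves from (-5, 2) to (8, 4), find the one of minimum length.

Arc-length functional: J[y] = ∫ sqrt(1 + (y')^2) dx.
Lagrangian L = sqrt(1 + (y')^2) has no explicit y dependence, so ∂L/∂y = 0 and the Euler-Lagrange equation gives
    d/dx( y' / sqrt(1 + (y')^2) ) = 0  ⇒  y' / sqrt(1 + (y')^2) = const.
Hence y' is constant, so y(x) is affine.
Fitting the endpoints (-5, 2) and (8, 4):
    slope m = (4 − 2) / (8 − (-5)) = 2/13,
    intercept c = 2 − m·(-5) = 36/13.
Extremal: y(x) = (2/13) x + 36/13.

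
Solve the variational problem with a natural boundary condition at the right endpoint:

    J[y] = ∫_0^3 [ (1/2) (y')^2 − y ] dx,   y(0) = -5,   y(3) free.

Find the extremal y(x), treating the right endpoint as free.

The Lagrangian L = (1/2) (y')^2 − y gives
    ∂L/∂y = −1,   ∂L/∂y' = y'.
Euler-Lagrange: d/dx(y') − (−1) = 0, i.e. y'' + 1 = 0, so
    y(x) = −(1/2) x^2 + C1 x + C2.
Fixed left endpoint y(0) = -5 ⇒ C2 = -5.
The right endpoint x = 3 is free, so the natural (transversality) condition is ∂L/∂y' |_{x=3} = 0, i.e. y'(3) = 0.
Compute y'(x) = −1 x + C1, so y'(3) = −3 + C1 = 0 ⇒ C1 = 3.
Therefore the extremal is
    y(x) = −x^2/2 + 3 x − 5.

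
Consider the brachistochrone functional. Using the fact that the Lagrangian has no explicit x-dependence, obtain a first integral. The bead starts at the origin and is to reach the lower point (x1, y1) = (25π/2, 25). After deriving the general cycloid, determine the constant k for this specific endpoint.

The Lagrangian L = sqrt((1 + y'^2) / y) has no explicit x dependence, so the Beltrami identity applies:
    L − y' ∂L/∂y' = C.
Compute ∂L/∂y' = y' / sqrt(y (1 + y'^2)).
Substitute:
    sqrt((1 + y'^2)/y) − y'·y' / sqrt(y (1 + y'^2))
    = (1 + y'^2) / sqrt(y (1 + y'^2)) − y'^2 / sqrt(y (1 + y'^2))
    = 1 / sqrt(y (1 + y'^2)) = C.
Squaring and rearranging gives the first integral
    y (1 + y'^2) = 1/C^2 =: k   (constant).
Solving this first-order ODE by the substitution
    y = (k/2)(1 − cos θ)
yields the cycloid parameterisation
    x(θ) = (k/2)(θ − sin θ),   y(θ) = (k/2)(1 − cos θ).
The constant k is fixed by the endpoint condition.
Now fit the given lower endpoint (x1, y1) = (25π/2, 25). At the bottom of the first arch (θ = π), the parametric equations give
    y(π) = (k/2)(1 − cos π) = k,
    x(π) = (k/2)(π − sin π) = kπ/2.
Matching y(π) = 25 gives k = 25, consistent with x(π) = 25π/2. Therefore the specific cycloid is
    x(θ) = (25/2)(θ − sin θ),   y(θ) = (25/2)(1 − cos θ).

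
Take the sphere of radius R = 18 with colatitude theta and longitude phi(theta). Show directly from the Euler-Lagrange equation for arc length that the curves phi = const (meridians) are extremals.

On the sphere of radius R = 18 with spherical coordinates (θ, φ), the induced metric is
    ds^2 = 324(dθ^2 + sin^2(θ) dφ^2).
Using θ as the parameter, the arc-length functional becomes
    J[φ] = ∫ 18 sqrt(1 + sin^2(θ) (dφ/dθ)^2) dθ.
So L = 18 sqrt(1 + sin^2(θ) φ'^2). Compute
    ∂L/∂φ = 0  (L has no explicit φ dependence),
    ∂L/∂φ' = 18 sin^2(θ) φ' / sqrt(1 + sin^2(θ) φ'^2).
For the candidate φ(θ) = c (constant), φ' = 0, so ∂L/∂φ' evaluated along the candidate vanishes, and ∂L/∂φ is identically zero. Hence
    d/dθ(∂L/∂φ') − ∂L/∂φ = 0
is satisfied. Therefore meridians φ = const are extremals of arc length — they are geodesics on the sphere.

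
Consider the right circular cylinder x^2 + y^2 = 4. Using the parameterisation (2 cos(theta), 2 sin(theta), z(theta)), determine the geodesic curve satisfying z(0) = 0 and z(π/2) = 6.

Parameterise the cylinder of radius R = 2 as
    r(θ) = (2 cos θ, 2 sin θ, z(θ)).
The arc-length element is
    ds = sqrt(4 + (dz/dθ)^2) dθ,
so the Lagrangian is L = sqrt(4 + z'^2).
L depends on z' only, not on z or θ, so ∂L/∂z = 0 and
    ∂L/∂z' = z' / sqrt(4 + z'^2).
The Euler-Lagrange equation gives
    d/dθ( z' / sqrt(4 + z'^2) ) = 0,
so z' is constant. Integrating once:
    z(θ) = a θ + b,
a helix on the cylinder (a straight line when the cylinder is unrolled). The constants a, b are determined by the endpoint conditions.
With endpoint conditions z(0) = 0 and z(π/2) = 6: from z(0) = b we get b = 0, and a·π/2 + 0 = 6 gives a = 12/π, so
    z(θ) = (12/π) θ.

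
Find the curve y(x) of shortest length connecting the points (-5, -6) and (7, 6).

Arc-length functional: J[y] = ∫ sqrt(1 + (y')^2) dx.
Lagrangian L = sqrt(1 + (y')^2) has no explicit y dependence, so ∂L/∂y = 0 and the Euler-Lagrange equation gives
    d/dx( y' / sqrt(1 + (y')^2) ) = 0  ⇒  y' / sqrt(1 + (y')^2) = const.
Hence y' is constant, so y(x) is affine.
Fitting the endpoints (-5, -6) and (7, 6):
    slope m = (6 − (-6)) / (7 − (-5)) = 1,
    intercept c = (-6) − m·(-5) = -1.
Extremal: y(x) = x - 1.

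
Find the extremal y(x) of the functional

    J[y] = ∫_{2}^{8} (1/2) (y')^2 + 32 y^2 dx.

The Lagrangian is L = (1/2) (y')^2 + 32 y^2.
Compute ∂L/∂y = 64y, ∂L/∂y' = y'.
The Euler-Lagrange equation d/dx(∂L/∂y') − ∂L/∂y = 0 reduces to
    y'' − 64 y = 0.
Its general solution is
    y(x) = A e^(8x) + B e^(−8x),
with A, B fixed by the endpoint conditions.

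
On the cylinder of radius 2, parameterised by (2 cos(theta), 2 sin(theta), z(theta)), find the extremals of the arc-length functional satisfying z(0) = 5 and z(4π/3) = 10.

Parameterise the cylinder of radius R = 2 as
    r(θ) = (2 cos θ, 2 sin θ, z(θ)).
The arc-length element is
    ds = sqrt(4 + (dz/dθ)^2) dθ,
so the Lagrangian is L = sqrt(4 + z'^2).
L depends on z' only, not on z or θ, so ∂L/∂z = 0 and
    ∂L/∂z' = z' / sqrt(4 + z'^2).
The Euler-Lagrange equation gives
    d/dθ( z' / sqrt(4 + z'^2) ) = 0,
so z' is constant. Integrating once:
    z(θ) = a θ + b,
a helix on the cylinder (a straight line when the cylinder is unrolled). The constants a, b are determined by the endpoint conditions.
With endpoint conditions z(0) = 5 and z(4π/3) = 10: from z(0) = b we get b = 5, and a·4π/3 + 5 = 10 gives a = 15/(4π), so
    z(θ) = (15/(4π)) θ + 5.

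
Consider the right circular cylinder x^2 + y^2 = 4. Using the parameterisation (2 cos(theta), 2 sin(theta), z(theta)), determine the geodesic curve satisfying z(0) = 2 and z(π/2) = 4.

Parameterise the cylinder of radius R = 2 as
    r(θ) = (2 cos θ, 2 sin θ, z(θ)).
The arc-length element is
    ds = sqrt(4 + (dz/dθ)^2) dθ,
so the Lagrangian is L = sqrt(4 + z'^2).
L depends on z' only, not on z or θ, so ∂L/∂z = 0 and
    ∂L/∂z' = z' / sqrt(4 + z'^2).
The Euler-Lagrange equation gives
    d/dθ( z' / sqrt(4 + z'^2) ) = 0,
so z' is constant. Integrating once:
    z(θ) = a θ + b,
a helix on the cylinder (a straight line when the cylinder is unrolled). The constants a, b are determined by the endpoint conditions.
With endpoint conditions z(0) = 2 and z(π/2) = 4: from z(0) = b we get b = 2, and a·π/2 + 2 = 4 gives a = 4/π, so
    z(θ) = (4/π) θ + 2.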